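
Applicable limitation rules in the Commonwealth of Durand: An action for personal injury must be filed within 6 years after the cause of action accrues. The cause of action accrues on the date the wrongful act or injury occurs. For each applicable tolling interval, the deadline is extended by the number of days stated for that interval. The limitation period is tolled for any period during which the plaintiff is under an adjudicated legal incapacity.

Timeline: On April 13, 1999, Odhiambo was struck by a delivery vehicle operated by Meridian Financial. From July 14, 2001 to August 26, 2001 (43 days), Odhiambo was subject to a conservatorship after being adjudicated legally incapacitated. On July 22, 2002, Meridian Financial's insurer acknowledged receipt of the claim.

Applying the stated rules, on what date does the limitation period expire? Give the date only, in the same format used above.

The claim accrued on April 13, 1999, when the wrongful act occurred.
Adding the 6 years base period to April 13, 1999 gives a deadline of April 13, 2005, before any tolling.
The plaintiff's legal incapacity from July 14, 2001 to August 26, 2001 tolled the period for 43 days, extending the deadline to May 26, 2005.
The other events in the timeline have no effect on the limitation period under the stated rules.

May 26, 2005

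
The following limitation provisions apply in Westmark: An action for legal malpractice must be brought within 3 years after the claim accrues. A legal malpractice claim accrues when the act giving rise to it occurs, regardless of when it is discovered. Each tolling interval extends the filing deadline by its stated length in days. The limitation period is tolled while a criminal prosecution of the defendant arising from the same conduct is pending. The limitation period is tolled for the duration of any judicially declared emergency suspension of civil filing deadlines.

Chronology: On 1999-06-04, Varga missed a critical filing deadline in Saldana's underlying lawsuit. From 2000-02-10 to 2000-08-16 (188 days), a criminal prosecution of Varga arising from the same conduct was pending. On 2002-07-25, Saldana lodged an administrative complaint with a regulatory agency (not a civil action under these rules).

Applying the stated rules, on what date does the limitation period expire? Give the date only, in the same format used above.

The limitation period began to run on 1999-06-04.
The untolled deadline — 3 years after 1999-06-04 — is 2002-06-04.
The pending criminal prosecution from 2000-02-10 to 2000-08-16 tolled the period for 188 days, extending the deadline to 2002-12-09.
Nothing else in the chronology tolls or restarts the period.

2002-12-09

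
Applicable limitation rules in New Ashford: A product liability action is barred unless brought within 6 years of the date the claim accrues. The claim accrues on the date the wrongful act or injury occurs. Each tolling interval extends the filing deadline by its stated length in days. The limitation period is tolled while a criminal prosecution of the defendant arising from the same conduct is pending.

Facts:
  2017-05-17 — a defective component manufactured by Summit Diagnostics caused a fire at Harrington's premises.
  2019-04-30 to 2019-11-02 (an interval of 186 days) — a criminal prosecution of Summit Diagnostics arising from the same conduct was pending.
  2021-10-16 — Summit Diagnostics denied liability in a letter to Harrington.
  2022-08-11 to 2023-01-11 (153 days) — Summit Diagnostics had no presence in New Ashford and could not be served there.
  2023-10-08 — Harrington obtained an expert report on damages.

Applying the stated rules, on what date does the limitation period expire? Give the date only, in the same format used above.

2023-11-19

The claim accrued on 2017-05-17, when the wrongful act occurred.
Adding the 6 years base period to 2017-05-17 gives a deadline of 2023-05-17, before any tolling.
The pending criminal prosecution from 2019-04-30 to 2019-11-02 tolled the period for 186 days, extending the deadline to 2023-11-19.
No stated provision tolls the period for the defendant's absence, so the interval from 2022-08-11 to 2023-01-11 has no effect on the deadline.
None of the other events listed affects the running of the period under the stated rules.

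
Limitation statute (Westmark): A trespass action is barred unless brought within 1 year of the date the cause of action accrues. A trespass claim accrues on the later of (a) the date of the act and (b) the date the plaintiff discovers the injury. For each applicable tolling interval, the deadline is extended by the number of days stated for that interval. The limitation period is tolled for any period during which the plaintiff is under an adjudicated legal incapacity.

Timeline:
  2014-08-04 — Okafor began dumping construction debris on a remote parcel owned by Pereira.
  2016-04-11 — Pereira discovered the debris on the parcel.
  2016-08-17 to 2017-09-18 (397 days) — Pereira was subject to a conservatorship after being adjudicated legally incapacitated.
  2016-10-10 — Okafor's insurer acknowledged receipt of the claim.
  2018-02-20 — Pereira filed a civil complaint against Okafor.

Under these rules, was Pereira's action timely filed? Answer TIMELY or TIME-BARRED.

Taking the later of the act (2014-08-04) and discovery (2016-04-11), the claim accrued on 2016-04-11.
The untolled deadline — 1 year after 2016-04-11 — is 2017-04-11.
The plaintiff's legal incapacity from 2016-08-17 to 2017-09-18 tolled the period for 397 days, extending the deadline to 2018-05-13.
None of the other events listed affects the running of the period under the stated rules.
Pereira filed on 2018-02-20, before the 2018-05-13 deadline, so the action is timely.

TIMELY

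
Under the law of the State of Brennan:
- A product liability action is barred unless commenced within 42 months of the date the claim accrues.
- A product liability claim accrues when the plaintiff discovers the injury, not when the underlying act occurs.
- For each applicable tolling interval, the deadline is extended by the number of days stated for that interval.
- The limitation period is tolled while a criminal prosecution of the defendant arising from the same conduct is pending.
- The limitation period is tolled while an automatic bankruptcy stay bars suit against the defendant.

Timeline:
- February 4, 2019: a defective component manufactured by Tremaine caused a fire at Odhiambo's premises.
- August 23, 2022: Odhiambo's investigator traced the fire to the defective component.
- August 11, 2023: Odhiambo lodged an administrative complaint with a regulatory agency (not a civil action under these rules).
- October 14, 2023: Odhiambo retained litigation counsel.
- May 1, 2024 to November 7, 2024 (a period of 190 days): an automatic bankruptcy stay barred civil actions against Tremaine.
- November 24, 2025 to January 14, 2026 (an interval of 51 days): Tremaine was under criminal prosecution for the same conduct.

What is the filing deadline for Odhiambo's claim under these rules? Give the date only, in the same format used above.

Accrual is tied to discovery, so the period began on August 23, 2022 rather than on February 4, 2019 when the act occurred.
42 months from August 23, 2022 is February 23, 2026.
Because the automatic bankruptcy stay ran from May 1, 2024 to November 7, 2024, the deadline is extended by 190 days to September 1, 2026.
The period was tolled for 51 days by the pending criminal prosecution (November 24, 2025 to January 14, 2026), pushing the deadline to October 22, 2026.
The other events in the timeline have no effect on the limitation period under the stated rules.

October 22, 2026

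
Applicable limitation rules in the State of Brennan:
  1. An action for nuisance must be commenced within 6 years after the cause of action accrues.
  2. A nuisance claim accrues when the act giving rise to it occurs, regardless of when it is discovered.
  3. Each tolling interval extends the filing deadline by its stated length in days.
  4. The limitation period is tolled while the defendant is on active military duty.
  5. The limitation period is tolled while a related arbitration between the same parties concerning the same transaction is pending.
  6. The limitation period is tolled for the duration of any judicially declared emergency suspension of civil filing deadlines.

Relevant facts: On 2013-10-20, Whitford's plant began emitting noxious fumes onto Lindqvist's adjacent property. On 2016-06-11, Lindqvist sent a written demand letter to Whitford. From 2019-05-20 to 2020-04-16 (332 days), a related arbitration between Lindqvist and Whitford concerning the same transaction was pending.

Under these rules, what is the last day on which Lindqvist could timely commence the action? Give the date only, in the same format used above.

2020-09-16

The claim accrued on 2013-10-20, when the wrongful act occurred.
The untolled deadline — 6 years after 2013-10-20 — is 2019-10-20.
Because the pending related arbitration ran from 2019-05-20 to 2020-04-16, the deadline is extended by 332 days to 2020-09-16.
The other events in the timeline have no effect on the limitation period under the stated rules.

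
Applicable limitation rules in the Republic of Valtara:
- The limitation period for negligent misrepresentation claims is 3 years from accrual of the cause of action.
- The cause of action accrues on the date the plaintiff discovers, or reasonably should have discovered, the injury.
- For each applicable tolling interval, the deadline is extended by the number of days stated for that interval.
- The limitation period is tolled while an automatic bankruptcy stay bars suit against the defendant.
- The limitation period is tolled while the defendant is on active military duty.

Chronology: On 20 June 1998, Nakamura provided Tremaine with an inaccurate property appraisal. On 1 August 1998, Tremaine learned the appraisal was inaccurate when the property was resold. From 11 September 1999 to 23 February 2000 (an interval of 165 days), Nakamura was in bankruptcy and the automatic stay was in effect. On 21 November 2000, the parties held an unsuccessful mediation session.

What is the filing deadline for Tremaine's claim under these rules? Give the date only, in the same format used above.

13 January 2002

Under the discovery rule, the claim accrued on 1 August 1998, when Tremaine discovered the injury — not on the 20 June 1998 date of the underlying act.
3 years from 1 August 1998 is 1 August 2001.
The period was tolled for 165 days by the automatic bankruptcy stay (11 September 1999 to 23 February 2000), pushing the deadline to 13 January 2002.
Nothing else in the chronology tolls or restarts the period.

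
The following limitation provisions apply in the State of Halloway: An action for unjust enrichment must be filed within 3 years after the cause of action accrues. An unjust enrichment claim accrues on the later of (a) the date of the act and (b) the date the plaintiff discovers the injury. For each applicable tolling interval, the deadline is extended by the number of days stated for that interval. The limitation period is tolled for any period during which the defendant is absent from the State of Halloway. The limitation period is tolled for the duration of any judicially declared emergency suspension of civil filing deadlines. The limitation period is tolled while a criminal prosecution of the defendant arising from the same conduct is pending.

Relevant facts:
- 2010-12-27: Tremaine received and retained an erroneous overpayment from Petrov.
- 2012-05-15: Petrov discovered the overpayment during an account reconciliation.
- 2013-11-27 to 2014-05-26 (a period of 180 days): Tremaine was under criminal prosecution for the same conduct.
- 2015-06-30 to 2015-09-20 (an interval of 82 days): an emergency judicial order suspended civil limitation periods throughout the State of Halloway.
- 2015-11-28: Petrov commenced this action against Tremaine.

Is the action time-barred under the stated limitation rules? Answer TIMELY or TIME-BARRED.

Taking the later of the act (2010-12-27) and discovery (2012-05-15), the claim accrued on 2012-05-15.
3 years from 2012-05-15 is 2015-05-15.
The period was tolled for 180 days by the pending criminal prosecution (2013-11-27 to 2014-05-26), pushing the deadline to 2015-11-11.
The emergency suspension of filing deadlines from 2015-06-30 to 2015-09-20 tolled the period for 82 days, extending the deadline to 2016-02-01.
Petrov filed on 2015-11-28, before the 2016-02-01 deadline, so the action is timely.

TIMELY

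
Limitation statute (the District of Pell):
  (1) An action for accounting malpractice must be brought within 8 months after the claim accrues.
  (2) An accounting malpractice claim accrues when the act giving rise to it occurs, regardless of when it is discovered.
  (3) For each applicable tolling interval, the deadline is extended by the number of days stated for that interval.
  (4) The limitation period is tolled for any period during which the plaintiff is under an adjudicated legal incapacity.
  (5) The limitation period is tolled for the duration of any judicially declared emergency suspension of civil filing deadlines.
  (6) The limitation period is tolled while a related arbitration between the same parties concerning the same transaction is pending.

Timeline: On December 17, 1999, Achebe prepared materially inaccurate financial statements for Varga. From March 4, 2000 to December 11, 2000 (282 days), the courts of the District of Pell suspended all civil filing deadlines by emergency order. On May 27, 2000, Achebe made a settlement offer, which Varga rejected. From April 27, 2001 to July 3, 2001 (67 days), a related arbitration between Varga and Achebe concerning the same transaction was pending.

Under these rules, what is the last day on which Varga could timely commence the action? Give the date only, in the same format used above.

August 1, 2001

The limitation period began to run on December 17, 1999.
8 months from December 17, 1999 is August 17, 2000.
Because the emergency suspension of filing deadlines ran from March 4, 2000 to December 11, 2000, the deadline is extended by 282 days to May 26, 2001.
The pending related arbitration from April 27, 2001 to July 3, 2001 tolled the period for 67 days, extending the deadline to August 1, 2001.
The other events in the timeline have no effect on the limitation period under the stated rules.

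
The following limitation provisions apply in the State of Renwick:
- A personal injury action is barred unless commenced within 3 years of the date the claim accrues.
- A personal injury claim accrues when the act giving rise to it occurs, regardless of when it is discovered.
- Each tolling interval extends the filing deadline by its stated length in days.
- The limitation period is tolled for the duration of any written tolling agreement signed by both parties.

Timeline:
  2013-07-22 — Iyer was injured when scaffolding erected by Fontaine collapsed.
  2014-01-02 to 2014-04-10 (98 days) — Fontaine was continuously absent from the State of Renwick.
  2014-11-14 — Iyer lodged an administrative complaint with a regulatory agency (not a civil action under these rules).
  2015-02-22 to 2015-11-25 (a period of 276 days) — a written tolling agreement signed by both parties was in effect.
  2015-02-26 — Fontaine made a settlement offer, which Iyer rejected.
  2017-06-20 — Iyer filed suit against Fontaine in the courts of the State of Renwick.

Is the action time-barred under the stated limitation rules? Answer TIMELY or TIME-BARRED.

TIME-BARRED

The limitation period began to run on 2013-07-22.
The untolled deadline — 3 years after 2013-07-22 — is 2016-07-22.
Because the written tolling agreement ran from 2015-02-22 to 2015-11-25, the deadline is extended by 276 days to 2017-04-24.
No stated provision tolls the period for the defendant's absence, so the interval from 2014-01-02 to 2014-04-10 has no effect on the deadline.
Nothing else in the chronology tolls or restarts the period.
Filing on 2017-06-20 missed the 2017-04-24 deadline — the action is time-barred.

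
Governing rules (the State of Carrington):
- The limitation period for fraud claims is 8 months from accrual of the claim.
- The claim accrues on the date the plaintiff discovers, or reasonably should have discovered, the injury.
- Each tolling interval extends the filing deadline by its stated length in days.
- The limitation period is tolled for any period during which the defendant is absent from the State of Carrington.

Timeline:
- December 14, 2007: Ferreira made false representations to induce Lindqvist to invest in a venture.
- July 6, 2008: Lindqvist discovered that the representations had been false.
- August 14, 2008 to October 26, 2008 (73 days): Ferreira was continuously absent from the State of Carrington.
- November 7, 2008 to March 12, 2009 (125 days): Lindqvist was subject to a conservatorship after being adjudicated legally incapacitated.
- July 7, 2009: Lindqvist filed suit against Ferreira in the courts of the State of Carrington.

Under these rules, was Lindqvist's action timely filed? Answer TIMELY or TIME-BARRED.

Accrual is tied to discovery, so the period began on July 6, 2008 rather than on December 14, 2007 when the act occurred.
The untolled deadline — 8 months after July 6, 2008 — is March 6, 2009.
The period was tolled for 73 days by the defendant's absence from the jurisdiction (August 14, 2008 to October 26, 2008), pushing the deadline to May 18, 2009.
Although the plaintiff's incapacity ran from November 7, 2008 to March 12, 2009, the stated rules do not make that a tolling event, so it is disregarded.
Filing on July 7, 2009 missed the May 18, 2009 deadline — the action is time-barred.

TIME-BARRED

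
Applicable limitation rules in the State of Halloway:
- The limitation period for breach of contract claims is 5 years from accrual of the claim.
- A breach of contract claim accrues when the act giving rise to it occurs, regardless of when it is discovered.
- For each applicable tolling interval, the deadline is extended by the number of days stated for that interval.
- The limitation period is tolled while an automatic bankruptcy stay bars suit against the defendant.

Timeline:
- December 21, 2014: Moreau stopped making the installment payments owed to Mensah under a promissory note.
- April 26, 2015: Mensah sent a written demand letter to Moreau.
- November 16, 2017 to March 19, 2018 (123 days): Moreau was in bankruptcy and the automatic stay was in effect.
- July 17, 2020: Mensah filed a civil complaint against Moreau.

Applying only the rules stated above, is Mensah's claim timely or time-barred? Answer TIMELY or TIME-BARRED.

The claim accrued on December 21, 2014, the date of the act.
The untolled deadline — 5 years after December 21, 2014 — is December 21, 2019.
Because the automatic bankruptcy stay ran from November 16, 2017 to March 19, 2018, the deadline is extended by 123 days to April 22, 2020.
The other events in the timeline have no effect on the limitation period under the stated rules.
Mensah filed on July 17, 2020, after the April 22, 2020 deadline, so the action is time-barred.

TIME-BARRED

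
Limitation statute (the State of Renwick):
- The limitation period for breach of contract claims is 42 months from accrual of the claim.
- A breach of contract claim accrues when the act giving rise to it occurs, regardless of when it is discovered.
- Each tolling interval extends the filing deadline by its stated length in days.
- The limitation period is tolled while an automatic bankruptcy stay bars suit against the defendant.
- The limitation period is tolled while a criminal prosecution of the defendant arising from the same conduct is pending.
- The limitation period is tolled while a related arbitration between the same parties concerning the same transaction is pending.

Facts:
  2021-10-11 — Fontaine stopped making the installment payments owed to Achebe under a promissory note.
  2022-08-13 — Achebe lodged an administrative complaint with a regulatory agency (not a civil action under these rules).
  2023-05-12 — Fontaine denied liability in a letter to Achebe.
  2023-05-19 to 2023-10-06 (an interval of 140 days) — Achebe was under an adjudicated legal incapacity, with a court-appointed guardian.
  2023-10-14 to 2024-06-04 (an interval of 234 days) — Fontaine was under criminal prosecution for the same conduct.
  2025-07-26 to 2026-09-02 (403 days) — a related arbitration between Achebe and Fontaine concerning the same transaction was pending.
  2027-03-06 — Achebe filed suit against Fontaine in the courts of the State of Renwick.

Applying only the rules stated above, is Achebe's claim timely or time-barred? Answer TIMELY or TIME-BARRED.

TIME-BARRED

The claim accrued on 2021-10-11, the date of the act.
The untolled deadline — 42 months after 2021-10-11 — is 2025-04-11.
The period was tolled for 234 days by the pending criminal prosecution (2023-10-14 to 2024-06-04), pushing the deadline to 2025-12-01.
The pending related arbitration from 2025-07-26 to 2026-09-02 tolled the period for 403 days, extending the deadline to 2027-01-08.
No stated provision tolls the period for the plaintiff's incapacity, so the interval from 2023-05-19 to 2023-10-06 has no effect on the deadline.
Nothing else in the chronology tolls or restarts the period.
The 2027-03-06 filing falls after the 2027-01-08 deadline; the claim is time-barred.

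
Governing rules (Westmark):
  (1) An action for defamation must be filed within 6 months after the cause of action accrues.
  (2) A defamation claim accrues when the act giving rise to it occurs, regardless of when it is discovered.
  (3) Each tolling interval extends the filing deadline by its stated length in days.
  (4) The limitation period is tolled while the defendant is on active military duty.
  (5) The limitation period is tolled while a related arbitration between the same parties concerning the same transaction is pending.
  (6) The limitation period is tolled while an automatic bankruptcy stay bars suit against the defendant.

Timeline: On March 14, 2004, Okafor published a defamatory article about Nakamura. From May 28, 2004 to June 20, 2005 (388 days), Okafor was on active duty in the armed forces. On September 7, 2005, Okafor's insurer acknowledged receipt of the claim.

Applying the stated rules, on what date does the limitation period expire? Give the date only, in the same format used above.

October 7, 2005

The cause of action accrued on March 14, 2004, the date of the act.
Adding the 6 months base period to March 14, 2004 gives a deadline of September 14, 2004, before any tolling.
The defendant's active military service from May 28, 2004 to June 20, 2005 tolled the period for 388 days, extending the deadline to October 7, 2005.
Nothing else in the chronology tolls or restarts the period.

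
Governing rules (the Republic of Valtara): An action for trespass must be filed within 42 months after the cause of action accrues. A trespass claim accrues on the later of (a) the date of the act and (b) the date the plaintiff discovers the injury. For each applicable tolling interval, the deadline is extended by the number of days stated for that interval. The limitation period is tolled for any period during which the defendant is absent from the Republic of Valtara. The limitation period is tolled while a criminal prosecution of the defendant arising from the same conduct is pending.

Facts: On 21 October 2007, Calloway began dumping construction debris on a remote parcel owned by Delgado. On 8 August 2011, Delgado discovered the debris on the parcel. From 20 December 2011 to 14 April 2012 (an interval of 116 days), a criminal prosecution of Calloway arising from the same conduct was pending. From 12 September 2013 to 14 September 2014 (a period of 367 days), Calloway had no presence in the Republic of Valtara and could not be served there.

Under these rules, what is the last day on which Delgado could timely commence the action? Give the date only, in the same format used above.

Taking the later of the act (21 October 2007) and discovery (8 August 2011), the claim accrued on 8 August 2011.
The untolled deadline — 42 months after 8 August 2011 — is 8 February 2015.
The period was tolled for 116 days by the pending criminal prosecution (20 December 2011 to 14 April 2012), pushing the deadline to 4 June 2015.
Because the defendant's absence from the jurisdiction ran from 12 September 2013 to 14 September 2014, the deadline is extended by 367 days to 5 June 2016.

5 June 2016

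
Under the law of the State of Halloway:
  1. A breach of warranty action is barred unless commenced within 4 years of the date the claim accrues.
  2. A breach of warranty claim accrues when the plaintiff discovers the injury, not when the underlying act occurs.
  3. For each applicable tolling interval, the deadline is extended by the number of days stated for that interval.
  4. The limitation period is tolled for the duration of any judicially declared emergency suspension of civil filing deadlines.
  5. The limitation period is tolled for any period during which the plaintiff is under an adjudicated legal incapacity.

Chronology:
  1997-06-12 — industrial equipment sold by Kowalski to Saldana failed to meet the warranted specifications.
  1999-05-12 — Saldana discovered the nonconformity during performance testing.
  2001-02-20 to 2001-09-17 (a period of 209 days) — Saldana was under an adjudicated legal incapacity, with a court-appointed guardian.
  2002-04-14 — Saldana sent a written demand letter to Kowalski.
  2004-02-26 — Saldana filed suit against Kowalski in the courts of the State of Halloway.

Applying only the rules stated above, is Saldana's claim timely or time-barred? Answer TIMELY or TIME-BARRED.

TIME-BARRED

Accrual is tied to discovery, so the period began on 1999-05-12 rather than on 1997-06-12 when the act occurred.
The untolled deadline — 4 years after 1999-05-12 — is 2003-05-12.
Because the plaintiff's legal incapacity ran from 2001-02-20 to 2001-09-17, the deadline is extended by 209 days to 2003-12-07.
The other events in the timeline have no effect on the limitation period under the stated rules.
Saldana filed on 2004-02-26, after the 2003-12-07 deadline, so the action is time-barred.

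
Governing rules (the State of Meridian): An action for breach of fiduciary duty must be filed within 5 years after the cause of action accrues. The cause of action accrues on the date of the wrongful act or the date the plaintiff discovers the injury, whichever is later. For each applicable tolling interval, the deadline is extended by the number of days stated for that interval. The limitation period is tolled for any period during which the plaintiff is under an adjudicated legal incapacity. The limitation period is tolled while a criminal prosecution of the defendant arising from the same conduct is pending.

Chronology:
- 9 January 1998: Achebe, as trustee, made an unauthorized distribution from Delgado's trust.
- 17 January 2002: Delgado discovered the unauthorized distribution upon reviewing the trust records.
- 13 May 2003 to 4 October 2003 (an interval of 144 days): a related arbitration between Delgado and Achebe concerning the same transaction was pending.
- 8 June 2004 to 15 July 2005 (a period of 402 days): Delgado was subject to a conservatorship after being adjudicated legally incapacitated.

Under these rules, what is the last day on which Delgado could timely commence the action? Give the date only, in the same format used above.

The claim accrued on 17 January 2002 — the later of the 9 January 1998 act and the 17 January 2002 discovery.
The untolled deadline — 5 years after 17 January 2002 — is 17 January 2007.
The plaintiff's legal incapacity from 8 June 2004 to 15 July 2005 tolled the period for 402 days, extending the deadline to 23 February 2008.
Although a pending arbitration ran from 13 May 2003 to 4 October 2003, the stated rules do not make that a tolling event, so it is disregarded.

23 February 2008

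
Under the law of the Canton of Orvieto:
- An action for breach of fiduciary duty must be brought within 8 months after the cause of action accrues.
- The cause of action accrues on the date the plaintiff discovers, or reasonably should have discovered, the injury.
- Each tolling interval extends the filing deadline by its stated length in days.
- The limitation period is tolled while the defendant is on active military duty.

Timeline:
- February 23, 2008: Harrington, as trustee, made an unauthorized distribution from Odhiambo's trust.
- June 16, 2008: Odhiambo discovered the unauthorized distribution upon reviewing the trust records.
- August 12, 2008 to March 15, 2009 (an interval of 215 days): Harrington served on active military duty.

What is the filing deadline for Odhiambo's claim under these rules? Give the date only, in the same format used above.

September 19, 2009

The claim did not accrue until Odhiambo discovered the injury on June 16, 2008; the February 23, 2008 act date does not start the clock under the stated rule.
The untolled deadline — 8 months after June 16, 2008 — is February 16, 2009.
The defendant's active military service from August 12, 2008 to March 15, 2009 tolled the period for 215 days, extending the deadline to September 19, 2009.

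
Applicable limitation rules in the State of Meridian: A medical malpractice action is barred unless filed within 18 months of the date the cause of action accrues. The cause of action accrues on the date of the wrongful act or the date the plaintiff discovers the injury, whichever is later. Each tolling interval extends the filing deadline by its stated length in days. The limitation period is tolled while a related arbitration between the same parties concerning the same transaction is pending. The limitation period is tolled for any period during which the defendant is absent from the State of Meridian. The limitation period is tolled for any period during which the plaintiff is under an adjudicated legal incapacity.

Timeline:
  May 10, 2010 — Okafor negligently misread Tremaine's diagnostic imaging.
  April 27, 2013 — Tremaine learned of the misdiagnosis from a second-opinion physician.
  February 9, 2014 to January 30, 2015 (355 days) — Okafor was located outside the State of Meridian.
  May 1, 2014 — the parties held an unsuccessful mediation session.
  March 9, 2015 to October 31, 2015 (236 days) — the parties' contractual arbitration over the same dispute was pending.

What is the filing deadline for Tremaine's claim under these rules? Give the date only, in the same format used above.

Because discovery on April 27, 2013 post-dates the May 10, 2010 act, accrual under the later-of rule falls on April 27, 2013.
The untolled deadline — 18 months after April 27, 2013 — is October 27, 2014.
The defendant's absence from the jurisdiction from February 9, 2014 to January 30, 2015 tolled the period for 355 days, extending the deadline to October 17, 2015.
The period was tolled for 236 days by the pending related arbitration (March 9, 2015 to October 31, 2015), pushing the deadline to June 9, 2016.
Nothing else in the chronology tolls or restarts the period.

June 9, 2016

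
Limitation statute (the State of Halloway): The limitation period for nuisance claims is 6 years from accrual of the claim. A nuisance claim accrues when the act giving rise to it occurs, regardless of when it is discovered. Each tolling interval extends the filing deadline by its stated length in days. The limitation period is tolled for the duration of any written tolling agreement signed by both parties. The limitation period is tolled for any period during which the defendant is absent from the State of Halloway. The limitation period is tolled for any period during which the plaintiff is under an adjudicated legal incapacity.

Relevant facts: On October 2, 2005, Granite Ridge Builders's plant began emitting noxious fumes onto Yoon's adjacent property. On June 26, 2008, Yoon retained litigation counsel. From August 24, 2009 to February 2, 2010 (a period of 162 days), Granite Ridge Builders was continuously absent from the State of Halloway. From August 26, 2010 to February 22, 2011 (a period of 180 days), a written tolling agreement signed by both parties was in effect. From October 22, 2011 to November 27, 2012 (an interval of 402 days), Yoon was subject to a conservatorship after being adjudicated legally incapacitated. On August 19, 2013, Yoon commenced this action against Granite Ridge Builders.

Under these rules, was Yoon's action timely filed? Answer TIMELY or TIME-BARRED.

TIMELY

The limitation period began to run on October 2, 2005.
The untolled deadline — 6 years after October 2, 2005 — is October 2, 2011.
Because the defendant's absence from the jurisdiction ran from August 24, 2009 to February 2, 2010, the deadline is extended by 162 days to March 12, 2012.
Because the written tolling agreement ran from August 26, 2010 to February 22, 2011, the deadline is extended by 180 days to September 8, 2012.
The plaintiff's legal incapacity from October 22, 2011 to November 27, 2012 tolled the period for 402 days, extending the deadline to October 15, 2013.
Nothing else in the chronology tolls or restarts the period.
The August 19, 2013 filing precedes the October 15, 2013 deadline; the claim is timely.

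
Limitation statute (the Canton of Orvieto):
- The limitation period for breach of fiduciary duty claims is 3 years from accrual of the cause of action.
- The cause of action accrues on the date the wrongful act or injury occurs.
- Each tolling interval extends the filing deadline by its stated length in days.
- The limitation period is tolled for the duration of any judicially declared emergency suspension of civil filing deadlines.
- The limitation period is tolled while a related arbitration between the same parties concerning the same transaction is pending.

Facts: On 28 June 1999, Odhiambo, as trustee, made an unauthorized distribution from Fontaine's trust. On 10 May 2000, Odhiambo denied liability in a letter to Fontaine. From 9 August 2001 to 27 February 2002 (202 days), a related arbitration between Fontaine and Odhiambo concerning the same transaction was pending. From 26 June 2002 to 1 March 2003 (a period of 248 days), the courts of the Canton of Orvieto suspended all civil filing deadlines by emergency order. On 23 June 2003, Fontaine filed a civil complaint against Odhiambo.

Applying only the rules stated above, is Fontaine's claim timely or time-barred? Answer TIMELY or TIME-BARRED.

TIMELY

The claim accrued on 28 June 1999, when the wrongful act occurred.
The untolled deadline — 3 years after 28 June 1999 — is 28 June 2002.
The pending related arbitration from 9 August 2001 to 27 February 2002 tolled the period for 202 days, extending the deadline to 16 January 2003.
The emergency suspension of filing deadlines from 26 June 2002 to 1 March 2003 tolled the period for 248 days, extending the deadline to 21 September 2003.
Nothing else in the chronology tolls or restarts the period.
Fontaine filed on 23 June 2003, before the 21 September 2003 deadline, so the action is timely.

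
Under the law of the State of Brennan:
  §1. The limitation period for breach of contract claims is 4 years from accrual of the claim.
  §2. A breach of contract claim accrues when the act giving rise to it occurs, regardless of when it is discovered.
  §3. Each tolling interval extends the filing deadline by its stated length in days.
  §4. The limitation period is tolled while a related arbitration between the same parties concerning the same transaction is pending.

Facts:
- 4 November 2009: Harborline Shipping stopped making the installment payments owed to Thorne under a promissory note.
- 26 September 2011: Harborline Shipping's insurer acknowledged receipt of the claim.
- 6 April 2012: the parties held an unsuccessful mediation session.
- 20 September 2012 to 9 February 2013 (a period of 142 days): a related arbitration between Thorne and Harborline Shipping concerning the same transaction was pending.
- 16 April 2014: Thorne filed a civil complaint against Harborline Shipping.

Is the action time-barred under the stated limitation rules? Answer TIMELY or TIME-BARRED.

TIME-BARRED

The claim accrued on 4 November 2009, the date of the act.
Adding the 4 years base period to 4 November 2009 gives a deadline of 4 November 2013, before any tolling.
Because the pending related arbitration ran from 20 September 2012 to 9 February 2013, the deadline is extended by 142 days to 26 March 2014.
None of the other events listed affects the running of the period under the stated rules.
The 16 April 2014 filing falls after the 26 March 2014 deadline; the claim is time-barred.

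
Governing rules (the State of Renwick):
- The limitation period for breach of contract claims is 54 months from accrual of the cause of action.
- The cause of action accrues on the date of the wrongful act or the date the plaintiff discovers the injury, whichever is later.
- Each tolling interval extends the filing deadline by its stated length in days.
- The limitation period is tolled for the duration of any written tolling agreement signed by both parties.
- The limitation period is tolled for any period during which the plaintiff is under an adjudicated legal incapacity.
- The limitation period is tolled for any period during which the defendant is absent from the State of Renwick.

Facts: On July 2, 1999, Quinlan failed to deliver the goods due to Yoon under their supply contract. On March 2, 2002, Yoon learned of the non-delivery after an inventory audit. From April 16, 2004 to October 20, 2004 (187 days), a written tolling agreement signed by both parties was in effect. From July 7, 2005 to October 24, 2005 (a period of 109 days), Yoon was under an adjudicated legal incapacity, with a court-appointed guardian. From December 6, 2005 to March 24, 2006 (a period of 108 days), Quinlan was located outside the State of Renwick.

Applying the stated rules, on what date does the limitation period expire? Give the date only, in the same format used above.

The claim accrued on March 2, 2002 — the later of the July 2, 1999 act and the March 2, 2002 discovery.
54 months from March 2, 2002 is September 2, 2006.
The period was tolled for 187 days by the written tolling agreement (April 16, 2004 to October 20, 2004), pushing the deadline to March 8, 2007.
Because the plaintiff's legal incapacity ran from July 7, 2005 to October 24, 2005, the deadline is extended by 109 days to June 25, 2007.
Because the defendant's absence from the jurisdiction ran from December 6, 2005 to March 24, 2006, the deadline is extended by 108 days to October 11, 2007.

October 11, 2007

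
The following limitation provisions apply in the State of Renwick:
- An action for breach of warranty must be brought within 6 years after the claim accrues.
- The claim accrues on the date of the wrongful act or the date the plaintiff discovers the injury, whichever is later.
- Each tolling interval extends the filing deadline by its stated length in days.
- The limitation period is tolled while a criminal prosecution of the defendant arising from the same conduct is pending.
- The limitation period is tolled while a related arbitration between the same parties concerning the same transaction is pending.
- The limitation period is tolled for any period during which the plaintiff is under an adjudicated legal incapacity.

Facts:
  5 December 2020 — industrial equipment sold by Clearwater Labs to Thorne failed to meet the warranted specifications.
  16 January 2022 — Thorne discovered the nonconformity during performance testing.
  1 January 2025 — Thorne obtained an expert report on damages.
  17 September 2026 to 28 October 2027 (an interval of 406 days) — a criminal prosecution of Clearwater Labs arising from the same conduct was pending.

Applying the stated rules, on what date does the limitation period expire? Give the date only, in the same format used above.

25 February 2029

Because discovery on 16 January 2022 post-dates the 5 December 2020 act, accrual under the later-of rule falls on 16 January 2022.
Adding the 6 years base period to 16 January 2022 gives a deadline of 16 January 2028, before any tolling.
Because the pending criminal prosecution ran from 17 September 2026 to 28 October 2027, the deadline is extended by 406 days to 25 February 2029.
None of the other events listed affects the running of the period under the stated rules.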